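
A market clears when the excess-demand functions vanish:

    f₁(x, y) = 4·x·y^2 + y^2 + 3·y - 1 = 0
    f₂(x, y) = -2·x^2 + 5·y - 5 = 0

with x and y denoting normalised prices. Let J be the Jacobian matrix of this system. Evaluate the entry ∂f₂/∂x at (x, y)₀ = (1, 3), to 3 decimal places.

-4.000

∂f₂/∂x = -4·x.
At (1, 3) this is -4.000.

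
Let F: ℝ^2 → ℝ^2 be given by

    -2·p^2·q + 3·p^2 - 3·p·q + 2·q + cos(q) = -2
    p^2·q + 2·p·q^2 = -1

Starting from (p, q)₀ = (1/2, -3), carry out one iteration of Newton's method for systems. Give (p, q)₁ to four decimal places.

(0.3918, -1.6735)

At (1/2, -3): F = (1.760008, 9.2500).
Jacobian J = [[-4·p·q + 6·p - 3·q, -2·p^2 - 3·p - sin(q) + 2], [2·p·q + 2·q^2, p^2 + 4·p·q]].
At the point, J = [[18.0000, 0.141120], [15.0000, -5.7500]] (det J = -105.616800).
Solving J·Δ = −F gives Δ = (-0.1082, 1.3265).
Then the next iterate is (p, q)₁ = (0.3918, -1.6735).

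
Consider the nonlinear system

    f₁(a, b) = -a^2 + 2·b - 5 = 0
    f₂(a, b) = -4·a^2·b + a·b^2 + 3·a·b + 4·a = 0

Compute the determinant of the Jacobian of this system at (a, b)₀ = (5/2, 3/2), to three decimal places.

J = [[-2·a, 2], [-8·a·b + b^2 + 3·b + 4, -4·a^2 + 2·a·b + 3·a]].
At the point, J = [[-5.000, 2.000], [-19.250, -10.000]].
det J = 88.500.

88.500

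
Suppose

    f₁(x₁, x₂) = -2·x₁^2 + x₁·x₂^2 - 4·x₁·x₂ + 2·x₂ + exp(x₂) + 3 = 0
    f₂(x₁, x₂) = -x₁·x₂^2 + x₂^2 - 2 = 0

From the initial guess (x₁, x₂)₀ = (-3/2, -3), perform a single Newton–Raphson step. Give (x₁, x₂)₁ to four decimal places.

At (-3/2, -3): F = (-38.950213, 20.5000).
Jacobian J = [[-4·x₁ + x₂^2 - 4·x₂, 2·x₁·x₂ - 4·x₁ + exp(x₂) + 2], [-x₂^2, -2·x₁·x₂ + 2·x₂]].
At the point, J = [[27.0000, 17.049787], [-9.0000, -15.0000]] (det J = -251.551916).
Solving J·Δ = −F gives Δ = (0.9331, 0.8068).
Then the next iterate is (x₁, x₂)₁ = (-0.5669, -2.1932).

(-0.5669, -2.1932)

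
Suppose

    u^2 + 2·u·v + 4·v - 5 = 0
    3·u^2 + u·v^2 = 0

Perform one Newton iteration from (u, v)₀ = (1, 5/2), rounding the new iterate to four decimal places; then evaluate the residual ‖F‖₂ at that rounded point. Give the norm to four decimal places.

At (1, 5/2): F = (11.0000, 9.2500).
Jacobian J = [[2·u + 2·v, 2·u + 4], [6·u + v^2, 2·u·v]].
At the point, J = [[7.0000, 6.0000], [12.2500, 5.0000]] (det J = -38.5000).
Solving J·Δ = −F gives Δ = (-0.0130, -1.8182).
Then the next iterate is (u, v)₁ = (0.9870, 0.6818).
Re-evaluating at (0.9870, 0.6818): F = (0.047242, 3.381315), so ‖F‖₂ = 3.3816.

3.3816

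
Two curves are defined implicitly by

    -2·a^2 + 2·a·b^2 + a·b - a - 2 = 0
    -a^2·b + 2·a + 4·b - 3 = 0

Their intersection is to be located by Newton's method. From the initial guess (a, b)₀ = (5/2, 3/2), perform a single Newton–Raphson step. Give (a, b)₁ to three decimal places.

At (5/2, 3/2): F = (-2.000, -1.375).
Jacobian J = [[-4·a + 2·b^2 + b - 1, 4·a·b + a], [-2·a·b + 2, -a^2 + 4]].
At the point, J = [[-5.000, 17.500], [-5.500, -2.250]] (det J = 107.500).
Solving J·Δ = −F gives Δ = (-0.266, 0.038).
Then the next iterate is (a, b)₁ = (2.234, 1.538).

(2.234, 1.538)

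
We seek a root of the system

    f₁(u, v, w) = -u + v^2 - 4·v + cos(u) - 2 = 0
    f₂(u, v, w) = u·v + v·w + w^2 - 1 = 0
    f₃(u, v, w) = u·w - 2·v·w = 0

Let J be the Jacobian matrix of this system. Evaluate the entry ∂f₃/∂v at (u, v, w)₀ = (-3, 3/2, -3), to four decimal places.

6.0000

∂f₃/∂v = -2·w.
At (-3, 3/2, -3) this is 6.0000.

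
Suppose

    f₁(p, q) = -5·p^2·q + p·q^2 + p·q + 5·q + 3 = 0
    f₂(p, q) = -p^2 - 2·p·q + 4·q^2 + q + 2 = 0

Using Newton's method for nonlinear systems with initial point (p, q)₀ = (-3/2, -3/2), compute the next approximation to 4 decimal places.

(-1.0811, -0.8421)

At (-3/2, -3/2): F = (11.2500, 2.7500).
Jacobian J = [[-10·p·q + q^2 + q, -5·p^2 + 2·p·q + p + 5], [-2·p - 2·q, -2·p + 8·q + 1]].
At the point, J = [[-21.7500, -3.2500], [6.0000, -8.0000]] (det J = 193.5000).
Solving J·Δ = −F gives Δ = (0.4189, 0.6579).
Then the next iterate is (p, q)₁ = (-1.0811, -0.8421).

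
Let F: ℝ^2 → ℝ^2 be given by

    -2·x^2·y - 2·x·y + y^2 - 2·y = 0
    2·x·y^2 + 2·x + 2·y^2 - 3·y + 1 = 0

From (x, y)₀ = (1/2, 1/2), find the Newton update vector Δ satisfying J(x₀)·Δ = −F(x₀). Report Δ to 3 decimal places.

(-0.500, -0.200)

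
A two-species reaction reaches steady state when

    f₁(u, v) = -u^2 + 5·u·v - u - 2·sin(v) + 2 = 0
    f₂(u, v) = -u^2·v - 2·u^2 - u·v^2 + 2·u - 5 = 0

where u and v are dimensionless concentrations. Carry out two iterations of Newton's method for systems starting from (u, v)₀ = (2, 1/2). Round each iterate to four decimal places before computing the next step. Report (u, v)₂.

At (2, 1/2): F = (0.041149, -11.5000).
Jacobian J = [[-2·u + 5·v - 1, 5·u - 2·cos(v)], [-2·u·v - 4·u - v^2 + 2, -u^2 - 2·u·v]].
At the point, J = [[-2.5000, 8.244835], [-8.2500, -6.0000]] (det J = 83.019888).
Solving J·Δ = −F gives Δ = (-1.1391, -0.3504).
Then the next iterate is (u, v)₁ = (0.8609, 0.1496).
Round to (0.8609, 0.1496) and repeat: F = (0.743819, -4.890641), J = [[-1.9738, 2.326838], [-1.723561, -0.998730]].
Δ = (-1.7782, -1.8281), so (u, v)₂ = (-0.9173, -1.6785).

(-0.9173, -1.6785)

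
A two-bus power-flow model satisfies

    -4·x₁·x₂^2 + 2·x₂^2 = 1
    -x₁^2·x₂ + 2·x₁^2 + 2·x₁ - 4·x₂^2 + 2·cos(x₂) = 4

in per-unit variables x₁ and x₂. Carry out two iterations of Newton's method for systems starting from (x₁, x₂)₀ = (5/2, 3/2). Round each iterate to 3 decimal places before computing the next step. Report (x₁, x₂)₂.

At (5/2, 3/2): F = (-19.000, -4.73353).
Jacobian J = [[-4·x₂^2, -8·x₁·x₂ + 4·x₂], [-2·x₁·x₂ + 4·x₁ + 2, -x₁^2 - 8·x₂ - 2·sin(x₂)]].
At the point, J = [[-9.000, -24.000], [4.500, -20.24499]] (det J = 290.20491).
Solving J·Δ = −F gives Δ = (-0.934, -0.441).
Then the next iterate is (x₁, x₂)₁ = (1.566, 1.059).
Round to (1.566, 1.059) and repeat: F = (-5.78199, -2.06677), J = [[-4.48592, -9.03115], [4.94721, -12.66809]].
Δ = (-0.538, -0.373), so (x₁, x₂)₂ = (1.028, 0.686).

(1.028, 0.686)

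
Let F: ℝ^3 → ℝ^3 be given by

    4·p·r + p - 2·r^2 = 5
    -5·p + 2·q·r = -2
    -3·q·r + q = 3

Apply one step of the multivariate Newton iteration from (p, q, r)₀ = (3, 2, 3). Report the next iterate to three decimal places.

(1.769, 13.269, -15.192)

At (3, 2, 3): F = (16.000, -1.000, -19.000).
Jacobian J = [[4·r + 1, 0, 4·p - 4·r], [-5, 2·r, 2·q], [0, -3·r + 1, -3·q]].
At the point, J = [[13.000, 0.000, 0.000], [-5.000, 6.000, 4.000], [0.000, -8.000, -6.000]] (det J = -52.000).
Solving J·Δ = −F gives Δ = (-1.231, 11.269, -18.192).
Then the next iterate is (p, q, r)₁ = (1.769, 13.269, -15.192).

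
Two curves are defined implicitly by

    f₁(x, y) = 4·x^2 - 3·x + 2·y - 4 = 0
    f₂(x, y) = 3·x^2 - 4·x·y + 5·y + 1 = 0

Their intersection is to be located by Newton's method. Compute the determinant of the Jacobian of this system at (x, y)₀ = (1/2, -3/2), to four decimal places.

J = [[8·x - 3, 2], [6·x - 4·y, -4·x + 5]].
At the point, J = [[1.0000, 2.0000], [9.0000, 3.0000]].
det J = -15.0000.

-15.0000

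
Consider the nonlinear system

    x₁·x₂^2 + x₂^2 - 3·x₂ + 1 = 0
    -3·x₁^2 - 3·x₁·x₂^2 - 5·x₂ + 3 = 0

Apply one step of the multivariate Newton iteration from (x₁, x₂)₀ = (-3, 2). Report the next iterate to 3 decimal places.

At (-3, 2): F = (-13.000, 2.000).
Jacobian J = [[x₂^2, 2·x₁·x₂ + 2·x₂ - 3], [-6·x₁ - 3·x₂^2, -6·x₁·x₂ - 5]].
At the point, J = [[4.000, -11.000], [6.000, 31.000]] (det J = 190.000).
Solving J·Δ = −F gives Δ = (2.005, -0.453).
Then the next iterate is (x₁, x₂)₁ = (-0.995, 1.547).

(-0.995, 1.547)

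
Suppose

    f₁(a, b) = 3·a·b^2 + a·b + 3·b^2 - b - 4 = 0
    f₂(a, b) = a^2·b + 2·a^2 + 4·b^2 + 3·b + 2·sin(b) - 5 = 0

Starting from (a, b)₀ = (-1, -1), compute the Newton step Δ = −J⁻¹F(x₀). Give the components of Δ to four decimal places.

At (-1, -1): F = (-2.0000, -4.682942).
Jacobian J = [[3·b^2 + b, 6·a·b + a + 6·b - 1], [2·a·b + 4·a, a^2 + 8·b + 2·cos(b) + 3]].
At the point, J = [[2.0000, -2.0000], [-2.0000, -2.919395]] (det J = -9.838791).
Solving J·Δ = −F gives Δ = (-0.3585, -1.3585).

(-0.3585, -1.3585)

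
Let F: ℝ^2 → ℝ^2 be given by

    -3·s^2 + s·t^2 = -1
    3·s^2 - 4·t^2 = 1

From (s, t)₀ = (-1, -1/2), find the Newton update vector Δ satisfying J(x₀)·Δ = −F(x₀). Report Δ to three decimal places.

At (-1, -1/2): F = (-2.250, 1.000).
Jacobian J = [[-6·s + t^2, 2·s·t], [6·s, -8·t]].
At the point, J = [[6.250, 1.000], [-6.000, 4.000]] (det J = 31.000).
Solving J·Δ = −F gives Δ = (0.323, 0.234).

(0.323, 0.234)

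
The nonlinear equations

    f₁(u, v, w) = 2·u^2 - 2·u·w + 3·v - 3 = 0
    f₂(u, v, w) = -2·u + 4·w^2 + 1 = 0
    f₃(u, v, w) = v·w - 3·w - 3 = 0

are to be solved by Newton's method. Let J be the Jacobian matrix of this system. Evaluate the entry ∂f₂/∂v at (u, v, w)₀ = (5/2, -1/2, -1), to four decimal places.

0.0000

∂f₂/∂v = 0.
At (5/2, -1/2, -1) this is 0.0000.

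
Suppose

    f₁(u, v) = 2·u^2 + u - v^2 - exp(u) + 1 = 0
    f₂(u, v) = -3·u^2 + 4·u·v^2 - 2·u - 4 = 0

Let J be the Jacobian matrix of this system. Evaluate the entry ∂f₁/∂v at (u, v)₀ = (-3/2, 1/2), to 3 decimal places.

∂f₁/∂v = -2·v.
At (-3/2, 1/2) this is -1.000.

-1.000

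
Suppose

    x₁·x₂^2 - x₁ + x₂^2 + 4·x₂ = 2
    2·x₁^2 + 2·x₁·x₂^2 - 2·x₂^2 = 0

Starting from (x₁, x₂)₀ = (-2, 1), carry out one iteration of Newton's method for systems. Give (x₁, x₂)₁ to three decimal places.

(1.333, -0.500)

At (-2, 1): F = (3.000, 2.000).
Jacobian J = [[x₂^2 - 1, 2·x₁·x₂ + 2·x₂ + 4], [4·x₁ + 2·x₂^2, 4·x₁·x₂ - 4·x₂]].
At the point, J = [[0.000, 2.000], [-6.000, -12.000]] (det J = 12.000).
Solving J·Δ = −F gives Δ = (3.333, -1.500).
Then the next iterate is (x₁, x₂)₁ = (1.333, -0.500).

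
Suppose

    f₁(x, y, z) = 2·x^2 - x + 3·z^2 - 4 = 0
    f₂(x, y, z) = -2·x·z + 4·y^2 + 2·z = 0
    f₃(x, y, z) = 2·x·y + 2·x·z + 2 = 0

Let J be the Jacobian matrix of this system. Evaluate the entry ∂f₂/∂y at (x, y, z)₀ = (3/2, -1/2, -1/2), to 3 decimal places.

-4.000

∂f₂/∂y = 8·y.
At (3/2, -1/2, -1/2) this is -4.000.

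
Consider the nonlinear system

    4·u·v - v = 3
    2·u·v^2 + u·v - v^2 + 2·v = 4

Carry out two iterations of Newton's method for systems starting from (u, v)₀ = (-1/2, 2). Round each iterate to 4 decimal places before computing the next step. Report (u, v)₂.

(0.7634, 1.7961)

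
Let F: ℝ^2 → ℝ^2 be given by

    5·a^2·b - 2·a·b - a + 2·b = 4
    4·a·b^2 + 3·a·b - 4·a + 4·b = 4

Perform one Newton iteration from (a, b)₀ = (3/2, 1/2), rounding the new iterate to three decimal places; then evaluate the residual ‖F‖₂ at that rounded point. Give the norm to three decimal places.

0.823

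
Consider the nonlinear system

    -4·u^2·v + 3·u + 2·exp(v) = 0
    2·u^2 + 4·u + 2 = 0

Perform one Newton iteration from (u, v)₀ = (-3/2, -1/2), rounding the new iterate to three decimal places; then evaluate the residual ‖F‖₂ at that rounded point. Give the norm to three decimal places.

0.319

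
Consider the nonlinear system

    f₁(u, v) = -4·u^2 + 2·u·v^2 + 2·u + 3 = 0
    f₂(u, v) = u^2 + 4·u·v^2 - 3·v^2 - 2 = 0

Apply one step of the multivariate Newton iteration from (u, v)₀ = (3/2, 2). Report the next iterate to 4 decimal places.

(1.3452, 1.2242)

At (3/2, 2): F = (9.0000, 12.2500).
Jacobian J = [[-8·u + 2·v^2 + 2, 4·u·v], [2·u + 4·v^2, 8·u·v - 6·v]].
At the point, J = [[-2.0000, 12.0000], [19.0000, 12.0000]] (det J = -252.0000).
Solving J·Δ = −F gives Δ = (-0.1548, -0.7758).
Then the next iterate is (u, v)₁ = (1.3452, 1.2242).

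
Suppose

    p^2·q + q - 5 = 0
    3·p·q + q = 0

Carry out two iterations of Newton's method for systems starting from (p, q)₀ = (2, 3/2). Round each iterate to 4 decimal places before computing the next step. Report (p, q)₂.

(2.6720, -0.3138)

At (2, 3/2): F = (2.5000, 10.5000).
Jacobian J = [[2·p·q, p^2 + 1], [3·q, 3·p + 1]].
At the point, J = [[6.0000, 5.0000], [4.5000, 7.0000]] (det J = 19.5000).
Solving J·Δ = −F gives Δ = (1.7949, -2.6538).
Then the next iterate is (p, q)₁ = (3.7949, -1.1538).
Round to (3.7949, -1.1538) and repeat: F = (-22.769981, -14.289467), J = [[-8.757111, 15.401266], [-3.4614, 12.3847]].
Δ = (-1.1229, 0.8400), so (p, q)₂ = (2.6720, -0.3138).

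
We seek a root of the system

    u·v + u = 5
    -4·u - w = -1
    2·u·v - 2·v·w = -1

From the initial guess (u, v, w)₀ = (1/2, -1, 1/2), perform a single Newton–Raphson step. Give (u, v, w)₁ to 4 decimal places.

(0.3000, 9.0000, -0.2000)

At (1/2, -1, 1/2): F = (-5.0000, -1.5000, 1.0000).
Jacobian J = [[v + 1, u, 0], [-4, 0, -1], [2·v, 2·u - 2·w, -2·v]].
At the point, J = [[0.0000, 0.5000, 0.0000], [-4.0000, 0.0000, -1.0000], [-2.0000, 0.0000, 2.0000]] (det J = 5.0000).
Solving J·Δ = −F gives Δ = (-0.2000, 10.0000, -0.7000).
Then the next iterate is (u, v, w)₁ = (0.3000, 9.0000, -0.2000).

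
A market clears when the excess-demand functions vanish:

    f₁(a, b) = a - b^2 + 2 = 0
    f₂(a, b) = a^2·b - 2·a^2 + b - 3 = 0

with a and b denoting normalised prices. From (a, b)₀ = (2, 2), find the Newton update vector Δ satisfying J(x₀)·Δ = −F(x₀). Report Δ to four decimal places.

At (2, 2): F = (0.0000, -1.0000).
Jacobian J = [[1, -2·b], [2·a·b - 4·a, a^2 + 1]].
At the point, J = [[1.0000, -4.0000], [0.0000, 5.0000]] (det J = 5.0000).
Solving J·Δ = −F gives Δ = (0.8000, 0.2000).

(0.8000, 0.2000)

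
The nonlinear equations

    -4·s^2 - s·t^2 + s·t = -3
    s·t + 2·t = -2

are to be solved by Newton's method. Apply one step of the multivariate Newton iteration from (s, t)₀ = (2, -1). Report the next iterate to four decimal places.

(1.1515, -0.7121)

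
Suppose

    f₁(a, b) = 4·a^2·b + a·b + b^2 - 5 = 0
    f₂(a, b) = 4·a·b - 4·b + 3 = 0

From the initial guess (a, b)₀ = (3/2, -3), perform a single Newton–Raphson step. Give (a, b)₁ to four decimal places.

(-0.2292, -11.8750)

At (3/2, -3): F = (-27.5000, -3.0000).
Jacobian J = [[8·a·b + b, 4·a^2 + a + 2·b], [4·b, 4·a - 4]].
At the point, J = [[-39.0000, 4.5000], [-12.0000, 2.0000]] (det J = -24.0000).
Solving J·Δ = −F gives Δ = (-1.7292, -8.8750).
Then the next iterate is (a, b)₁ = (-0.2292, -11.8750).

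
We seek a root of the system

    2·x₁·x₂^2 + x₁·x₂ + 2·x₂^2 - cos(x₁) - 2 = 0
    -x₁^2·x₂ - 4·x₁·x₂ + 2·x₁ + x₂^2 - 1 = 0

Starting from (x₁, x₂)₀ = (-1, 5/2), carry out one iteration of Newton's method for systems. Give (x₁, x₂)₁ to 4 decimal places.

(-0.7318, 1.2568)

At (-1, 5/2): F = (-5.040302, 10.7500).
Jacobian J = [[2·x₂^2 + x₂ + sin(x₁), 4·x₁·x₂ + x₁ + 4·x₂], [-2·x₁·x₂ - 4·x₂ + 2, -x₁^2 - 4·x₁ + 2·x₂]].
At the point, J = [[14.158529, -1.0000], [-3.0000, 8.0000]] (det J = 110.268232).
Solving J·Δ = −F gives Δ = (0.2682, -1.2432).
Then the next iterate is (x₁, x₂)₁ = (-0.7318, 1.2568).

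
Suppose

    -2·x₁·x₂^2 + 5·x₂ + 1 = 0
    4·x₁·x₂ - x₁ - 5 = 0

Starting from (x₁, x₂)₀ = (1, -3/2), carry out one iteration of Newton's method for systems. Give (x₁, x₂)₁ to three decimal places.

At (1, -3/2): F = (-11.000, -12.000).
Jacobian J = [[-2·x₂^2, -4·x₁·x₂ + 5], [4·x₂ - 1, 4·x₁]].
At the point, J = [[-4.500, 11.000], [-7.000, 4.000]] (det J = 59.000).
Solving J·Δ = −F gives Δ = (-1.492, 0.390).
Then the next iterate is (x₁, x₂)₁ = (-0.492, -1.110).

(-0.492, -1.110)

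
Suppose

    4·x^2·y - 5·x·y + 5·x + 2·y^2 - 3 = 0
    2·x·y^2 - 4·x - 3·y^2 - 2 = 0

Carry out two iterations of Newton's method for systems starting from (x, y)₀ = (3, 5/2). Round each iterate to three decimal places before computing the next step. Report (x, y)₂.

(1.309, 1.226)

At (3, 5/2): F = (77.000, 4.750).
Jacobian J = [[8·x·y - 5·y + 5, 4·x^2 - 5·x + 4·y], [2·y^2 - 4, 4·x·y - 6·y]].
At the point, J = [[52.500, 31.000], [8.500, 15.000]] (det J = 524.000).
Solving J·Δ = −F gives Δ = (-1.923, 0.773).
Then the next iterate is (x, y)₁ = (1.077, 3.273).
Round to (1.077, 3.273) and repeat: F = (21.37074, -15.37080), J = [[16.83517, 12.34672], [17.42506, -5.53792]].
Δ = (0.232, -2.047), so (x, y)₂ = (1.309, 1.226).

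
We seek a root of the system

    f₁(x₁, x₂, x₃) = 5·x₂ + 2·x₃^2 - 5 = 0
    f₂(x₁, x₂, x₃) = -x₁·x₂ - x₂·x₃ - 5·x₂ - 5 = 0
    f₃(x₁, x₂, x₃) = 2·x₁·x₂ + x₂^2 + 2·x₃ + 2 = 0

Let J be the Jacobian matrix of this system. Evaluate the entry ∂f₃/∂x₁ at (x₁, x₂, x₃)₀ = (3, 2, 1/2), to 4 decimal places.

4.0000

∂f₃/∂x₁ = 2·x₂.
At (3, 2, 1/2) this is 4.0000.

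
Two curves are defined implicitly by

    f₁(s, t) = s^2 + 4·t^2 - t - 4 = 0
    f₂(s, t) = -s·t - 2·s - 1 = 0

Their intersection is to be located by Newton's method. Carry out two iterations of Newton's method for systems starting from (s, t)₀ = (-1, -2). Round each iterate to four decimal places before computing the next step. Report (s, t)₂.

(-0.8824, -0.9412)

At (-1, -2): F = (15.0000, -1.0000).
Jacobian J = [[2·s, 8·t - 1], [-t - 2, -s]].
At the point, J = [[-2.0000, -17.0000], [0.0000, 1.0000]] (det J = -2.0000).
Solving J·Δ = −F gives Δ = (-1.0000, 1.0000).
Then the next iterate is (s, t)₁ = (-2.0000, -1.0000).
Round to (-2.0000, -1.0000) and repeat: F = (5.0000, 1.0000), J = [[-4.0000, -9.0000], [-1.0000, 2.0000]].
Δ = (1.1176, 0.0588), so (s, t)₂ = (-0.8824, -0.9412).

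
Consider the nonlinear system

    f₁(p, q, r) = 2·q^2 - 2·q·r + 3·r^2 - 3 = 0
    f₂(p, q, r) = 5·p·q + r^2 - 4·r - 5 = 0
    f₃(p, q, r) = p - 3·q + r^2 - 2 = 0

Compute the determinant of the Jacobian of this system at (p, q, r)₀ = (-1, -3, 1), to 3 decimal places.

J = [[0, 4·q - 2·r, -2·q + 6·r], [5·q, 5·p, 2·r - 4], [1, -3, 2·r]].
At the point, J = [[0.000, -14.000, 12.000], [-15.000, -5.000, -2.000], [1.000, -3.000, 2.000]].
det J = 208.000.

208.000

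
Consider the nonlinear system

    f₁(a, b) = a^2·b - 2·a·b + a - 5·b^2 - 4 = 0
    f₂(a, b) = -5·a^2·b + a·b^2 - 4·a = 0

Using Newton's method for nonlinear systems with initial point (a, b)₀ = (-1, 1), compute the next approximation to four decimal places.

(-1.5000, 0.2143)

At (-1, 1): F = (-7.0000, -2.0000).
Jacobian J = [[2·a·b - 2·b + 1, a^2 - 2·a - 10·b], [-10·a·b + b^2 - 4, -5·a^2 + 2·a·b]].
At the point, J = [[-3.0000, -7.0000], [7.0000, -7.0000]] (det J = 70.0000).
Solving J·Δ = −F gives Δ = (-0.5000, -0.7857).
Then the next iterate is (a, b)₁ = (-1.5000, 0.2143).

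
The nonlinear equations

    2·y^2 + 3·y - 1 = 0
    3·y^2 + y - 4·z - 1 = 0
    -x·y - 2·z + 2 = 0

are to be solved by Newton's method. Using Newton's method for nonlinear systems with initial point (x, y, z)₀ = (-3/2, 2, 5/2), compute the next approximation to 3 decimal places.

(0.705, 0.818, -0.591)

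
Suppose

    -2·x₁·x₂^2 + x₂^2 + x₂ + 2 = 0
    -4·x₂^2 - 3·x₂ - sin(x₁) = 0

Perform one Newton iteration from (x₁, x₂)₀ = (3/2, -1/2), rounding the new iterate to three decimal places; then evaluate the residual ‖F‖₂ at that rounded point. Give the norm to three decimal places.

At (3/2, -1/2): F = (1.000, -0.49749).
Jacobian J = [[-2·x₂^2, -4·x₁·x₂ + 2·x₂ + 1], [-cos(x₁), -8·x₂ - 3]].
At the point, J = [[-0.500, 3.000], [-0.07074, 1.000]] (det J = -0.28779).
Solving J·Δ = −F gives Δ = (8.661, 1.110).
Then the next iterate is (x₁, x₂)₁ = (10.161, 0.610).
Re-evaluating at (10.161, 0.610): F = (-4.57972, -2.64691), so ‖F‖₂ = 5.290.

5.290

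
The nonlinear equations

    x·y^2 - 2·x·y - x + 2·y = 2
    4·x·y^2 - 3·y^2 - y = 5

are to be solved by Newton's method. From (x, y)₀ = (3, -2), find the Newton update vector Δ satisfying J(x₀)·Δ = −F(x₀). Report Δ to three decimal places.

(-9.000, -3.000)

At (3, -2): F = (15.000, 33.000).
Jacobian J = [[y^2 - 2·y - 1, 2·x·y - 2·x + 2], [4·y^2, 8·x·y - 6·y - 1]].
At the point, J = [[7.000, -16.000], [16.000, -37.000]] (det J = -3.000).
Solving J·Δ = −F gives Δ = (-9.000, -3.000).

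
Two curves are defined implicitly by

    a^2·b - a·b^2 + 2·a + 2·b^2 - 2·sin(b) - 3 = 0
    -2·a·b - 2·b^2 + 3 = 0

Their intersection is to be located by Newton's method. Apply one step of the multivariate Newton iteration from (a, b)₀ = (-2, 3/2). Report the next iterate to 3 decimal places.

(-0.612, 1.668)

At (-2, 3/2): F = (6.00501, 4.500).
Jacobian J = [[2·a·b - b^2 + 2, a^2 - 2·a·b + 4·b - 2·cos(b)], [-2·b, -2·a - 4·b]].
At the point, J = [[-6.250, 15.85853], [-3.000, -2.000]] (det J = 60.07558).
Solving J·Δ = −F gives Δ = (1.388, 0.168).
Then the next iterate is (a, b)₁ = (-0.612, 1.668).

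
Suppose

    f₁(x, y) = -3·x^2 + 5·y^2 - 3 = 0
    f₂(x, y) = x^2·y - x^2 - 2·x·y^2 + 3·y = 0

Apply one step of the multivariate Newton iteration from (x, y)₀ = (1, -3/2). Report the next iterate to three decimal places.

At (1, -3/2): F = (5.250, -11.500).
Jacobian J = [[-6·x, 10·y], [2·x·y - 2·x - 2·y^2, x^2 - 4·x·y + 3]].
At the point, J = [[-6.000, -15.000], [-9.500, 10.000]] (det J = -202.500).
Solving J·Δ = −F gives Δ = (-0.593, 0.587).
Then the next iterate is (x, y)₁ = (0.407, -0.913).

(0.407, -0.913)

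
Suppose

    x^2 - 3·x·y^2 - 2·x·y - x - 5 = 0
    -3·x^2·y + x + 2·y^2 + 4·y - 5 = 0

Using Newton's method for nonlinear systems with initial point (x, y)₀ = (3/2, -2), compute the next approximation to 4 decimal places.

(1.6120, -0.8719)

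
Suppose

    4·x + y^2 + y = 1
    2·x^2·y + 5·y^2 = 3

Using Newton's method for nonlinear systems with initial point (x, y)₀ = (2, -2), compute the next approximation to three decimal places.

(0.906, -0.458)

At (2, -2): F = (9.000, 1.000).
Jacobian J = [[4, 2·y + 1], [4·x·y, 2·x^2 + 10·y]].
At the point, J = [[4.000, -3.000], [-16.000, -12.000]] (det J = -96.000).
Solving J·Δ = −F gives Δ = (-1.094, 1.542).
Then the next iterate is (x, y)₁ = (0.906, -0.458).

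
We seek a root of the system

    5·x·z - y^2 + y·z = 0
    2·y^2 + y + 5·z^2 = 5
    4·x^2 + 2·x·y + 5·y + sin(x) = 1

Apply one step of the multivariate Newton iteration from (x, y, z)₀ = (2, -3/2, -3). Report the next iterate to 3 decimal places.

At (2, -3/2, -3): F = (-27.750, 43.000, 2.40930).
Jacobian J = [[5·z, -2·y + z, 5·x + y], [0, 4·y + 1, 10·z], [8·x + 2·y + cos(x), 2·x + 5, 0]].
At the point, J = [[-15.000, 0.000, 8.500], [0.000, -5.000, -30.000], [12.58385, 9.000, 0.000]] (det J = -3515.18624).
Solving J·Δ = −F gives Δ = (-1.167, 1.363, 1.206).
Then the next iterate is (x, y, z)₁ = (0.833, -0.137, -1.794).

(0.833, -0.137, -1.794)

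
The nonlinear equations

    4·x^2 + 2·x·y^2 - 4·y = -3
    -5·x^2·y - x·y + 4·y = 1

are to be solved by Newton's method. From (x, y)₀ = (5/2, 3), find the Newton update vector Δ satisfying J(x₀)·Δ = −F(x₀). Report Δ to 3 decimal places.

(-0.592, -1.480)

At (5/2, 3): F = (61.000, -90.250).
Jacobian J = [[8·x + 2·y^2, 4·x·y - 4], [-10·x·y - y, -5·x^2 - x + 4]].
At the point, J = [[38.000, 26.000], [-78.000, -29.750]] (det J = 897.500).
Solving J·Δ = −F gives Δ = (-0.592, -1.480).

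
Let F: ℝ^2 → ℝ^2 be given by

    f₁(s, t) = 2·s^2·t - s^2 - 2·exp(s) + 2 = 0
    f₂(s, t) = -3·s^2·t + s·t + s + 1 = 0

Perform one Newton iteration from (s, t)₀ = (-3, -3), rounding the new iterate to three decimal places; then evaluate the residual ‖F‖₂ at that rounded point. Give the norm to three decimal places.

31.524

At (-3, -3): F = (-61.09957, 88.000).
Jacobian J = [[4·s·t - 2·s - 2·exp(s), 2·s^2], [-6·s·t + t + 1, -3·s^2 + s]].
At the point, J = [[41.90043, 18.000], [-56.000, -30.000]] (det J = -249.01278).
Solving J·Δ = −F gives Δ = (1.000, 1.067).
Then the next iterate is (s, t)₁ = (-2.000, -1.933).
Re-evaluating at (-2.000, -1.933): F = (-17.73467, 26.062), so ‖F‖₂ = 31.524.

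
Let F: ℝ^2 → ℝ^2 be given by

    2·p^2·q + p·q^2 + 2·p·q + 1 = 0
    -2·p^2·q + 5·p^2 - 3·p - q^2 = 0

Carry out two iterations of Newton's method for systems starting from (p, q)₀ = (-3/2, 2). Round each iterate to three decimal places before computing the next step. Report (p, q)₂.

(-4.073, 4.047)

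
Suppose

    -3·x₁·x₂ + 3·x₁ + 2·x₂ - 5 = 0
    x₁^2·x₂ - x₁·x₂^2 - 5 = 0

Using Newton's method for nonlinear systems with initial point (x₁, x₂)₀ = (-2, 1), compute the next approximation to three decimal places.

(-1.200, 1.375)

At (-2, 1): F = (-3.000, 1.000).
Jacobian J = [[-3·x₂ + 3, -3·x₁ + 2], [2·x₁·x₂ - x₂^2, x₁^2 - 2·x₁·x₂]].
At the point, J = [[0.000, 8.000], [-5.000, 8.000]] (det J = 40.000).
Solving J·Δ = −F gives Δ = (0.800, 0.375).
Then the next iterate is (x₁, x₂)₁ = (-1.200, 1.375).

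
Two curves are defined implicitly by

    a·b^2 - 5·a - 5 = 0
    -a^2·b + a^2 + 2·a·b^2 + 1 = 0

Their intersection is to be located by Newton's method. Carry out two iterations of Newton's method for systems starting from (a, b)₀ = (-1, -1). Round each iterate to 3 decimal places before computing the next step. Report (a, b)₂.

(-8.695, -3.833)

At (-1, -1): F = (-1.000, 1.000).
Jacobian J = [[b^2 - 5, 2·a·b], [-2·a·b + 2·a + 2·b^2, -a^2 + 4·a·b]].
At the point, J = [[-4.000, 2.000], [-2.000, 3.000]] (det J = -8.000).
Solving J·Δ = −F gives Δ = (-0.625, -0.750).
Then the next iterate is (a, b)₁ = (-1.625, -1.750).
Round to (-1.625, -1.750) and repeat: F = (-1.85156, -1.69141), J = [[-1.93750, 5.68750], [-2.81250, 8.73438]].
Δ = (-7.070, -2.083), so (a, b)₂ = (-8.695, -3.833).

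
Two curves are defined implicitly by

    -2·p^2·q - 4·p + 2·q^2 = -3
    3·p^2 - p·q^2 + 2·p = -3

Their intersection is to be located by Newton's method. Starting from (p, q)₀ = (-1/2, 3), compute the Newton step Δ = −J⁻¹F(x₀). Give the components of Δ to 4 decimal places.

At (-1/2, 3): F = (21.5000, 7.2500).
Jacobian J = [[-4·p·q - 4, -2·p^2 + 4·q], [6·p - q^2 + 2, -2·p·q]].
At the point, J = [[2.0000, 11.5000], [-10.0000, 3.0000]] (det J = 121.0000).
Solving J·Δ = −F gives Δ = (0.1560, -1.8967).

(0.1560, -1.8967)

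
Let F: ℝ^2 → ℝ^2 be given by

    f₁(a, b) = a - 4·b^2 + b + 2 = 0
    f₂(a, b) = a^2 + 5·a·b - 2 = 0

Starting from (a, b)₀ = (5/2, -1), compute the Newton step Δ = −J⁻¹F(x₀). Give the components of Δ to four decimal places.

(-5.4400, 0.6600)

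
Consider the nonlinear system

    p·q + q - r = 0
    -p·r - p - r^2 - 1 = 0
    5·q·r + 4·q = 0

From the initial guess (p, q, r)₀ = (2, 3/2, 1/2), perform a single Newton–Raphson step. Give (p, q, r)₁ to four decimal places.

At (2, 3/2, 1/2): F = (4.0000, -4.2500, 9.7500).
Jacobian J = [[q, p + 1, -1], [-r - 1, 0, -p - 2·r], [0, 5·r + 4, 5·q]].
At the point, J = [[1.5000, 3.0000, -1.0000], [-1.5000, 0.0000, -3.0000], [0.0000, 6.5000, 7.5000]] (det J = 72.7500).
Solving J·Δ = −F gives Δ = (-1.5601, -0.7655, -0.6366).
Then the next iterate is (p, q, r)₁ = (0.4399, 0.7345, -0.1366).

(0.4399, 0.7345, -0.1366)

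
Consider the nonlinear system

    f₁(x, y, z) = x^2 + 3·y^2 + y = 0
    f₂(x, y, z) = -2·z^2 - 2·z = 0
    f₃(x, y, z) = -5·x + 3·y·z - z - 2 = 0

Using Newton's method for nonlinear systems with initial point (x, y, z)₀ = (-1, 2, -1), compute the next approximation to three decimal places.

(-0.732, 0.887, -1.000)

At (-1, 2, -1): F = (15.000, 0.000, -2.000).
Jacobian J = [[2·x, 6·y + 1, 0], [0, 0, -4·z - 2], [-5, 3·z, 3·y - 1]].
At the point, J = [[-2.000, 13.000, 0.000], [0.000, 0.000, 2.000], [-5.000, -3.000, 5.000]] (det J = -142.000).
Solving J·Δ = −F gives Δ = (0.268, -1.113, 0.000).
Then the next iterate is (x, y, z)₁ = (-0.732, 0.887, -1.000).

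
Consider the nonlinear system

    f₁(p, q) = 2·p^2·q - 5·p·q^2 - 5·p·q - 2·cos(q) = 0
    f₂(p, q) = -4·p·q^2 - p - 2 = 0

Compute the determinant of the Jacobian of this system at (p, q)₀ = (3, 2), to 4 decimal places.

-650.0839

J = [[4·p·q - 5·q^2 - 5·q, 2·p^2 - 10·p·q - 5·p + 2·sin(q)], [-4·q^2 - 1, -8·p·q]].
At the point, J = [[-6.0000, -55.181405], [-17.0000, -48.0000]].
det J = -650.0839.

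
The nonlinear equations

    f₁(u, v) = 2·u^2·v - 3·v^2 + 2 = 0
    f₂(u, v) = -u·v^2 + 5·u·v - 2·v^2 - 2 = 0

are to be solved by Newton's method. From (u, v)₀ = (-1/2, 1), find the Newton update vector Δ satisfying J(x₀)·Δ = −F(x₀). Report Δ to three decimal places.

(0.917, -0.424)

At (-1/2, 1): F = (-0.500, -6.000).
Jacobian J = [[4·u·v, 2·u^2 - 6·v], [-v^2 + 5·v, -2·u·v + 5·u - 4·v]].
At the point, J = [[-2.000, -5.500], [4.000, -5.500]] (det J = 33.000).
Solving J·Δ = −F gives Δ = (0.917, -0.424).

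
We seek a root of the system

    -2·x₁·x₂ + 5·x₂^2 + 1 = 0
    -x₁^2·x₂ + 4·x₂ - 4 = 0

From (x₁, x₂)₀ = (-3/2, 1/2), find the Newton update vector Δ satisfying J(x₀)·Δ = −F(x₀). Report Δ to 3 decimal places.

(2.295, -0.182)

At (-3/2, 1/2): F = (3.750, -3.125).
Jacobian J = [[-2·x₂, -2·x₁ + 10·x₂], [-2·x₁·x₂, -x₁^2 + 4]].
At the point, J = [[-1.000, 8.000], [1.500, 1.750]] (det J = -13.750).
Solving J·Δ = −F gives Δ = (2.295, -0.182).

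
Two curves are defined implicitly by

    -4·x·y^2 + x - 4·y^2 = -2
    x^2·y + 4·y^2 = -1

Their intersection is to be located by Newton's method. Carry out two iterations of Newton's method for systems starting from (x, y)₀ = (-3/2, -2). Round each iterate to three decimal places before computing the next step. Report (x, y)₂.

(-1.316, -0.490)

At (-3/2, -2): F = (8.500, 12.500).
Jacobian J = [[-4·y^2 + 1, -8·x·y - 8·y], [2·x·y, x^2 + 8·y]].
At the point, J = [[-15.000, -8.000], [6.000, -13.750]] (det J = 254.250).
Solving J·Δ = −F gives Δ = (0.066, 0.938).
Then the next iterate is (x, y)₁ = (-1.434, -1.062).
Round to (-1.434, -1.062) and repeat: F = (2.52394, 3.32753), J = [[-3.51138, -3.68726], [3.04582, -6.43964]].
Δ = (0.118, 0.572), so (x, y)₂ = (-1.316, -0.490).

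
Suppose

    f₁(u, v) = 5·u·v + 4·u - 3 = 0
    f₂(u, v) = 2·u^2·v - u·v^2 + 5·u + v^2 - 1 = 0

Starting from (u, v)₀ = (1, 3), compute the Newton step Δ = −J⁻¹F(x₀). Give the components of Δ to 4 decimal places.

(-9.0000, 31.0000)

At (1, 3): F = (16.0000, 10.0000).
Jacobian J = [[5·v + 4, 5·u], [4·u·v - v^2 + 5, 2·u^2 - 2·u·v + 2·v]].
At the point, J = [[19.0000, 5.0000], [8.0000, 2.0000]] (det J = -2.0000).
Solving J·Δ = −F gives Δ = (-9.0000, 31.0000).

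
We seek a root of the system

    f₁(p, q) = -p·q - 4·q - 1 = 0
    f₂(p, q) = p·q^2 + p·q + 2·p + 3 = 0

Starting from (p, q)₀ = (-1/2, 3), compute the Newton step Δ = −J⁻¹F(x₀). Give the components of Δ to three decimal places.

(-0.441, -2.908)

At (-1/2, 3): F = (-11.500, -4.000).
Jacobian J = [[-q, -p - 4], [q^2 + q + 2, 2·p·q + p]].
At the point, J = [[-3.000, -3.500], [14.000, -3.500]] (det J = 59.500).
Solving J·Δ = −F gives Δ = (-0.441, -2.908).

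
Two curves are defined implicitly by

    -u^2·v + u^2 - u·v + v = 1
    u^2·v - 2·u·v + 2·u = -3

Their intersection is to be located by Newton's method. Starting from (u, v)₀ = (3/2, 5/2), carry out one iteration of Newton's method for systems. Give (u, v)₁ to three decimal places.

At (3/2, 5/2): F = (-5.625, 4.125).
Jacobian J = [[-2·u·v + 2·u - v, -u^2 - u + 1], [2·u·v - 2·v + 2, u^2 - 2·u]].
At the point, J = [[-7.000, -2.750], [4.500, -0.750]] (det J = 17.625).
Solving J·Δ = −F gives Δ = (-0.883, 0.202).
Then the next iterate is (u, v)₁ = (0.617, 2.702).

(0.617, 2.702)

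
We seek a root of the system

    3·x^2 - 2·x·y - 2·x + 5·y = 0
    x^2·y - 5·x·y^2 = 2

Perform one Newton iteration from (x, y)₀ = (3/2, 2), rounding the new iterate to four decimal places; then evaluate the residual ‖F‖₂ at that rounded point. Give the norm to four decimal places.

53.3427

At (3/2, 2): F = (7.7500, -27.5000).
Jacobian J = [[6·x - 2·y - 2, -2·x + 5], [2·x·y - 5·y^2, x^2 - 10·x·y]].
At the point, J = [[3.0000, 2.0000], [-14.0000, -27.7500]] (det J = -55.2500).
Solving J·Δ = −F gives Δ = (-2.8971, 0.4706).
Then the next iterate is (x, y)₁ = (-1.3971, 2.4706).
Re-evaluating at (-1.3971, 2.4706): F = (27.906216, 45.460880), so ‖F‖₂ = 53.3427.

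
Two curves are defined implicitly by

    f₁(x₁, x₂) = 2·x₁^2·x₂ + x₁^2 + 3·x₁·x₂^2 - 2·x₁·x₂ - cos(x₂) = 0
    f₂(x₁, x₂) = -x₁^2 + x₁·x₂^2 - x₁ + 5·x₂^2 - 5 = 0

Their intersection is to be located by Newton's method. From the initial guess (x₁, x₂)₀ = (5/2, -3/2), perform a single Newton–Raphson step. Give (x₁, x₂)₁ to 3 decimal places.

At (5/2, -3/2): F = (11.80426, 3.125).
Jacobian J = [[4·x₁·x₂ + 2·x₁ + 3·x₂^2 - 2·x₂, 2·x₁^2 + 6·x₁·x₂ - 2·x₁ + sin(x₂)], [-2·x₁ + x₂^2 - 1, 2·x₁·x₂ + 10·x₂]].
At the point, J = [[-0.250, -15.99749], [-3.750, -22.500]] (det J = -54.36561).
Solving J·Δ = −F gives Δ = (-3.966, 0.800).
Then the next iterate is (x₁, x₂)₁ = (-1.466, -0.700).

(-1.466, -0.700)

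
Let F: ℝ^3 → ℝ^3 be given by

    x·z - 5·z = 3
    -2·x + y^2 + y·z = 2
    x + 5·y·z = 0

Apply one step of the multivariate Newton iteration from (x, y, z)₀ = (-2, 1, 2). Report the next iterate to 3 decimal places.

(-0.426, 1.032, 0.021)

At (-2, 1, 2): F = (-17.000, 5.000, 8.000).
Jacobian J = [[z, 0, x - 5], [-2, 2·y + z, y], [1, 5·z, 5·y]].
At the point, J = [[2.000, 0.000, -7.000], [-2.000, 4.000, 1.000], [1.000, 10.000, 5.000]] (det J = 188.000).
Solving J·Δ = −F gives Δ = (1.574, 0.032, -1.979).
Then the next iterate is (x, y, z)₁ = (-0.426, 1.032, 0.021).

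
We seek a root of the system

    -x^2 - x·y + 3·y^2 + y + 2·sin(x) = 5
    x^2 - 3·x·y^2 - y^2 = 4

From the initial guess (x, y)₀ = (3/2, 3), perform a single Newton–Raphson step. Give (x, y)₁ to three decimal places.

At (3/2, 3): F = (20.24499, -51.250).
Jacobian J = [[-2·x - y + 2·cos(x), -x + 6·y + 1], [2·x - 3·y^2, -6·x·y - 2·y]].
At the point, J = [[-5.85853, 17.500], [-24.000, -33.000]] (det J = 613.33134).
Solving J·Δ = −F gives Δ = (-0.373, -1.282).
Then the next iterate is (x, y)₁ = (1.127, 1.718).

(1.127, 1.718)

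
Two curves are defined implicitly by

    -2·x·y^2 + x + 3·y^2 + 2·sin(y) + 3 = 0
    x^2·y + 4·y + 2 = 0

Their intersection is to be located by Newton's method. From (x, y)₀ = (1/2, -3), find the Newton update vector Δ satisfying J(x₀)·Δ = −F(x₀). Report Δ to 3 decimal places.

At (1/2, -3): F = (21.21776, -10.750).
Jacobian J = [[-2·y^2 + 1, -4·x·y + 6·y + 2·cos(y)], [2·x·y, x^2 + 4]].
At the point, J = [[-17.000, -13.97998], [-3.000, 4.250]] (det J = -114.18995).
Solving J·Δ = −F gives Δ = (-0.526, 2.158).

(-0.526, 2.158)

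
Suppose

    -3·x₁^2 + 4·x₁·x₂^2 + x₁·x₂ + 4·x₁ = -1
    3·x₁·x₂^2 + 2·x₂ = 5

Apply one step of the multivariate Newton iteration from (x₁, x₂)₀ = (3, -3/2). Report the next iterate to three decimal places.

At (3, -3/2): F = (8.500, 12.250).
Jacobian J = [[-6·x₁ + 4·x₂^2 + x₂ + 4, 8·x₁·x₂ + x₁], [3·x₂^2, 6·x₁·x₂ + 2]].
At the point, J = [[-6.500, -33.000], [6.750, -25.000]] (det J = 385.250).
Solving J·Δ = −F gives Δ = (-0.498, 0.356).
Then the next iterate is (x₁, x₂)₁ = (2.502, -1.144).

(2.502, -1.144)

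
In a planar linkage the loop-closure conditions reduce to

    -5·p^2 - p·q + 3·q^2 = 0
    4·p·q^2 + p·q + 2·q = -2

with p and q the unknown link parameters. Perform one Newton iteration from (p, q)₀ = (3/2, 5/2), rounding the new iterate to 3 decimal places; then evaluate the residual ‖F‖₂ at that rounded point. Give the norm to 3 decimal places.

At (3/2, 5/2): F = (3.750, 48.250).
Jacobian J = [[-10·p - q, -p + 6·q], [4·q^2 + q, 8·p·q + p + 2]].
At the point, J = [[-17.500, 13.500], [27.500, 33.500]] (det J = -957.500).
Solving J·Δ = −F gives Δ = (-0.549, -0.990).
Then the next iterate is (p, q)₁ = (0.951, 1.510).
Re-evaluating at (0.951, 1.510): F = (0.88229, 15.12951), so ‖F‖₂ = 15.155.

15.155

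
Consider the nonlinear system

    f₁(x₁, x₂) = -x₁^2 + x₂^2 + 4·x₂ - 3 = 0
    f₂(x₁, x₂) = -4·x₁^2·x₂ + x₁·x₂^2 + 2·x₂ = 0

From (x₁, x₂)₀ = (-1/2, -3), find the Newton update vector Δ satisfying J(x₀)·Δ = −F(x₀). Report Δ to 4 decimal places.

At (-1/2, -3): F = (-6.2500, -7.5000).
Jacobian J = [[-2·x₁, 2·x₂ + 4], [-8·x₁·x₂ + x₂^2, -4·x₁^2 + 2·x₁·x₂ + 2]].
At the point, J = [[1.0000, -2.0000], [-3.0000, 4.0000]] (det J = -2.0000).
Solving J·Δ = −F gives Δ = (-20.0000, -13.1250).

(-20.0000, -13.1250)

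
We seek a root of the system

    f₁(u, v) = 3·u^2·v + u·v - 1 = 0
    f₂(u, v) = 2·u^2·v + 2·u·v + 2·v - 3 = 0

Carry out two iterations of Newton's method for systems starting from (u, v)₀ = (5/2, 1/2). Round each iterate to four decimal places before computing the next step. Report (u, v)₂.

(0.4591, 0.8411)

At (5/2, 1/2): F = (9.6250, 6.7500).
Jacobian J = [[6·u·v + v, 3·u^2 + u], [4·u·v + 2·v, 2·u^2 + 2·u + 2]].
At the point, J = [[8.0000, 21.2500], [6.0000, 19.5000]] (det J = 28.5000).
Solving J·Δ = −F gives Δ = (-1.5526, 0.1316).
Then the next iterate is (u, v)₁ = (0.9474, 0.6316).
Round to (0.9474, 0.6316) and repeat: F = (1.299087, 0.593762), J = [[4.221867, 3.640100], [3.656711, 5.689934]].
Δ = (-0.4883, 0.2095), so (u, v)₂ = (0.4591, 0.8411).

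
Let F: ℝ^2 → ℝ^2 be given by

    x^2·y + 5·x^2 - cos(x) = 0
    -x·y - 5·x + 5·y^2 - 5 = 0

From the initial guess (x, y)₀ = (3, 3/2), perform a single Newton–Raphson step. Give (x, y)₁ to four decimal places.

(1.4227, 1.7498)

At (3, 3/2): F = (59.489992, -13.2500).
Jacobian J = [[2·x·y + 10·x + sin(x), x^2], [-y - 5, -x + 10·y]].
At the point, J = [[39.141120, 9.0000], [-6.5000, 12.0000]] (det J = 528.193440).
Solving J·Δ = −F gives Δ = (-1.5773, 0.2498).
Then the next iterate is (x, y)₁ = (1.4227, 1.7498).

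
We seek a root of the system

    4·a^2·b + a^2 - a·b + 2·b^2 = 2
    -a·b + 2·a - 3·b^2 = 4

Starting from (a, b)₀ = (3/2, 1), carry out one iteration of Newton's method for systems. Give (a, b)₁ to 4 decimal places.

(1.4152, 0.2554)

At (3/2, 1): F = (9.7500, -5.5000).
Jacobian J = [[8·a·b + 2·a - b, 4·a^2 - a + 4·b], [-b + 2, -a - 6·b]].
At the point, J = [[14.0000, 11.5000], [1.0000, -7.5000]] (det J = -116.5000).
Solving J·Δ = −F gives Δ = (-0.0848, -0.7446).
Then the next iterate is (a, b)₁ = (1.4152, 0.2554).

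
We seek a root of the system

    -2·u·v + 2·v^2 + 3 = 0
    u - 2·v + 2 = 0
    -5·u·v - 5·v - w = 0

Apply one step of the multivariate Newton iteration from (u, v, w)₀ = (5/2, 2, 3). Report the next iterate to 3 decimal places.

(3.200, 2.600, -52.500)

At (5/2, 2, 3): F = (1.000, 0.500, -38.000).
Jacobian J = [[-2·v, -2·u + 4·v, 0], [1, -2, 0], [-5·v, -5·u - 5, -1]].
At the point, J = [[-4.000, 3.000, 0.000], [1.000, -2.000, 0.000], [-10.000, -17.500, -1.000]] (det J = -5.000).
Solving J·Δ = −F gives Δ = (0.700, 0.600, -55.500).
Then the next iterate is (u, v, w)₁ = (3.200, 2.600, -52.500).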